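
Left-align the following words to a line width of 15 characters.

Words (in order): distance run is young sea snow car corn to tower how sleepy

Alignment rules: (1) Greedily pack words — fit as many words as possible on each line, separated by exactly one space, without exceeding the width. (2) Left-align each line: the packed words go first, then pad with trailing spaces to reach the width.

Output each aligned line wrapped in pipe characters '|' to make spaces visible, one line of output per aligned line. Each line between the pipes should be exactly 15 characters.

Answer: |distance run is|
|young sea snow |
|car corn to    |
|tower how      |
|sleepy         |

Derivation:
Line 1: ['distance', 'run', 'is'] (min_width=15, slack=0)
Line 2: ['young', 'sea', 'snow'] (min_width=14, slack=1)
Line 3: ['car', 'corn', 'to'] (min_width=11, slack=4)
Line 4: ['tower', 'how'] (min_width=9, slack=6)
Line 5: ['sleepy'] (min_width=6, slack=9)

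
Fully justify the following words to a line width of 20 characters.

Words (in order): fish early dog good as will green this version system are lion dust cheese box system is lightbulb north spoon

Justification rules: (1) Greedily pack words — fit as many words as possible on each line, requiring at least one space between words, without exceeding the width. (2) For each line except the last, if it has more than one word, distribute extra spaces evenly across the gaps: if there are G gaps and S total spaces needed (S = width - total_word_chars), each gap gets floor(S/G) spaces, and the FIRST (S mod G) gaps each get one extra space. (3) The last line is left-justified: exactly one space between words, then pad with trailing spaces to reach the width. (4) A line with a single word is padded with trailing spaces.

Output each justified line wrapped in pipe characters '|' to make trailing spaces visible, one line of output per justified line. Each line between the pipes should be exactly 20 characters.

Answer: |fish  early dog good|
|as  will  green this|
|version  system  are|
|lion dust cheese box|
|system  is lightbulb|
|north spoon         |

Derivation:
Line 1: ['fish', 'early', 'dog', 'good'] (min_width=19, slack=1)
Line 2: ['as', 'will', 'green', 'this'] (min_width=18, slack=2)
Line 3: ['version', 'system', 'are'] (min_width=18, slack=2)
Line 4: ['lion', 'dust', 'cheese', 'box'] (min_width=20, slack=0)
Line 5: ['system', 'is', 'lightbulb'] (min_width=19, slack=1)
Line 6: ['north', 'spoon'] (min_width=11, slack=9)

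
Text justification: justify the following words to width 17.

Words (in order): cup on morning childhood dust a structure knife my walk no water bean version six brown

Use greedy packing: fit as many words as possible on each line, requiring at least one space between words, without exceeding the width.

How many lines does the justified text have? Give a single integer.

Line 1: ['cup', 'on', 'morning'] (min_width=14, slack=3)
Line 2: ['childhood', 'dust', 'a'] (min_width=16, slack=1)
Line 3: ['structure', 'knife'] (min_width=15, slack=2)
Line 4: ['my', 'walk', 'no', 'water'] (min_width=16, slack=1)
Line 5: ['bean', 'version', 'six'] (min_width=16, slack=1)
Line 6: ['brown'] (min_width=5, slack=12)
Total lines: 6

Answer: 6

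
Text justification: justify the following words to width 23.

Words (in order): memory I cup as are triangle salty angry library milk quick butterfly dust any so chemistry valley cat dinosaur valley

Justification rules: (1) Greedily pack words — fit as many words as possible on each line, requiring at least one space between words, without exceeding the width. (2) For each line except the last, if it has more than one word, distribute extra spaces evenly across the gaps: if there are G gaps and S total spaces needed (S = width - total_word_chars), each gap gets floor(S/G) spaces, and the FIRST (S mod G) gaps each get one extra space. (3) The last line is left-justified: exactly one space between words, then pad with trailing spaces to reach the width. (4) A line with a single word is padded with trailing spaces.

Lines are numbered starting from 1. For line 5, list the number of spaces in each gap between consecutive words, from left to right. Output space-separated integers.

Line 1: ['memory', 'I', 'cup', 'as', 'are'] (min_width=19, slack=4)
Line 2: ['triangle', 'salty', 'angry'] (min_width=20, slack=3)
Line 3: ['library', 'milk', 'quick'] (min_width=18, slack=5)
Line 4: ['butterfly', 'dust', 'any', 'so'] (min_width=21, slack=2)
Line 5: ['chemistry', 'valley', 'cat'] (min_width=20, slack=3)
Line 6: ['dinosaur', 'valley'] (min_width=15, slack=8)

Answer: 3 2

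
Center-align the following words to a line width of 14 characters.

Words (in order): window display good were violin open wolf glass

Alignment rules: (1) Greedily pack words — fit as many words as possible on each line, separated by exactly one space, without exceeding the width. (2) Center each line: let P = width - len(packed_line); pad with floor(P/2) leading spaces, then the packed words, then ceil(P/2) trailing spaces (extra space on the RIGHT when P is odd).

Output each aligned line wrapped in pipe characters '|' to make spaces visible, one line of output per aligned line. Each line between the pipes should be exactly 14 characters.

Line 1: ['window', 'display'] (min_width=14, slack=0)
Line 2: ['good', 'were'] (min_width=9, slack=5)
Line 3: ['violin', 'open'] (min_width=11, slack=3)
Line 4: ['wolf', 'glass'] (min_width=10, slack=4)

Answer: |window display|
|  good were   |
| violin open  |
|  wolf glass  |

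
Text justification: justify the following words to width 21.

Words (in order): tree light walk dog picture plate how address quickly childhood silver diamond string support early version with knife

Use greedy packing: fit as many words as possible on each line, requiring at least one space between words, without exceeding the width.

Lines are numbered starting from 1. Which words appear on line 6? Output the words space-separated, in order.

Answer: support early version

Derivation:
Line 1: ['tree', 'light', 'walk', 'dog'] (min_width=19, slack=2)
Line 2: ['picture', 'plate', 'how'] (min_width=17, slack=4)
Line 3: ['address', 'quickly'] (min_width=15, slack=6)
Line 4: ['childhood', 'silver'] (min_width=16, slack=5)
Line 5: ['diamond', 'string'] (min_width=14, slack=7)
Line 6: ['support', 'early', 'version'] (min_width=21, slack=0)
Line 7: ['with', 'knife'] (min_width=10, slack=11)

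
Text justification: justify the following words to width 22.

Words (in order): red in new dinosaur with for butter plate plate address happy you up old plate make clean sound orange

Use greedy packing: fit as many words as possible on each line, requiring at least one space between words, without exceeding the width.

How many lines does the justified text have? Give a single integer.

Line 1: ['red', 'in', 'new', 'dinosaur'] (min_width=19, slack=3)
Line 2: ['with', 'for', 'butter', 'plate'] (min_width=21, slack=1)
Line 3: ['plate', 'address', 'happy'] (min_width=19, slack=3)
Line 4: ['you', 'up', 'old', 'plate', 'make'] (min_width=21, slack=1)
Line 5: ['clean', 'sound', 'orange'] (min_width=18, slack=4)
Total lines: 5

Answer: 5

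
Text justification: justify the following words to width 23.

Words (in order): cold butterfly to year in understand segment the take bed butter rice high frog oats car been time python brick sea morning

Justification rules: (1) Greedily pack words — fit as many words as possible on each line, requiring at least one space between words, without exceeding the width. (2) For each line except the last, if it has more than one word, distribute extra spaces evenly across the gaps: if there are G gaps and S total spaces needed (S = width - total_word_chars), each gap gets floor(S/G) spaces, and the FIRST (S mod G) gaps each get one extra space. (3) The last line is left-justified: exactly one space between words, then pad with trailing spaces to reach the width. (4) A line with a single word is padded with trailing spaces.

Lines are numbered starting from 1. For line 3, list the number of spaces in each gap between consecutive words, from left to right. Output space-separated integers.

Answer: 3 2 2

Derivation:
Line 1: ['cold', 'butterfly', 'to', 'year'] (min_width=22, slack=1)
Line 2: ['in', 'understand', 'segment'] (min_width=21, slack=2)
Line 3: ['the', 'take', 'bed', 'butter'] (min_width=19, slack=4)
Line 4: ['rice', 'high', 'frog', 'oats', 'car'] (min_width=23, slack=0)
Line 5: ['been', 'time', 'python', 'brick'] (min_width=22, slack=1)
Line 6: ['sea', 'morning'] (min_width=11, slack=12)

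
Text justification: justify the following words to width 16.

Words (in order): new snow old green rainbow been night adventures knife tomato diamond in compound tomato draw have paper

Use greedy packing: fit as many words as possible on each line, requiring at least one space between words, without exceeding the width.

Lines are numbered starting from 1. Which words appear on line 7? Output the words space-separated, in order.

Answer: tomato draw have

Derivation:
Line 1: ['new', 'snow', 'old'] (min_width=12, slack=4)
Line 2: ['green', 'rainbow'] (min_width=13, slack=3)
Line 3: ['been', 'night'] (min_width=10, slack=6)
Line 4: ['adventures', 'knife'] (min_width=16, slack=0)
Line 5: ['tomato', 'diamond'] (min_width=14, slack=2)
Line 6: ['in', 'compound'] (min_width=11, slack=5)
Line 7: ['tomato', 'draw', 'have'] (min_width=16, slack=0)
Line 8: ['paper'] (min_width=5, slack=11)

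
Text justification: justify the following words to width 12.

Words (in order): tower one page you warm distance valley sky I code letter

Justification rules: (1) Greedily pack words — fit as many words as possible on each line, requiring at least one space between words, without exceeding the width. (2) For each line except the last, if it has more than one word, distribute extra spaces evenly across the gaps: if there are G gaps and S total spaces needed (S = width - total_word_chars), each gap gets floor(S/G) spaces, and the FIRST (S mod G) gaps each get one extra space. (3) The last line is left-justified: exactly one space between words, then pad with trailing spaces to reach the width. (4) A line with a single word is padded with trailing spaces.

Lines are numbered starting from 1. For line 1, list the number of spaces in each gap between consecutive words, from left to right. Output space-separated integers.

Line 1: ['tower', 'one'] (min_width=9, slack=3)
Line 2: ['page', 'you'] (min_width=8, slack=4)
Line 3: ['warm'] (min_width=4, slack=8)
Line 4: ['distance'] (min_width=8, slack=4)
Line 5: ['valley', 'sky', 'I'] (min_width=12, slack=0)
Line 6: ['code', 'letter'] (min_width=11, slack=1)

Answer: 4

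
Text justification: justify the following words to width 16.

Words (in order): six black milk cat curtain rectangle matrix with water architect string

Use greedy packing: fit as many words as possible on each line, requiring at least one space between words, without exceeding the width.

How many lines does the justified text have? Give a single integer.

Line 1: ['six', 'black', 'milk'] (min_width=14, slack=2)
Line 2: ['cat', 'curtain'] (min_width=11, slack=5)
Line 3: ['rectangle', 'matrix'] (min_width=16, slack=0)
Line 4: ['with', 'water'] (min_width=10, slack=6)
Line 5: ['architect', 'string'] (min_width=16, slack=0)
Total lines: 5

Answer: 5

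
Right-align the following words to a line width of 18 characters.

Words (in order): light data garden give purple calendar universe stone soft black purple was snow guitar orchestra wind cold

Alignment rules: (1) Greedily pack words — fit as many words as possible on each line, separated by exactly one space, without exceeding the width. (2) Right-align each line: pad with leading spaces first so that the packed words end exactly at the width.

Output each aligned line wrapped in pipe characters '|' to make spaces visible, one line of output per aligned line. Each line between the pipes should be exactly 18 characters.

Answer: | light data garden|
|       give purple|
| calendar universe|
|  stone soft black|
|   purple was snow|
|  guitar orchestra|
|         wind cold|

Derivation:
Line 1: ['light', 'data', 'garden'] (min_width=17, slack=1)
Line 2: ['give', 'purple'] (min_width=11, slack=7)
Line 3: ['calendar', 'universe'] (min_width=17, slack=1)
Line 4: ['stone', 'soft', 'black'] (min_width=16, slack=2)
Line 5: ['purple', 'was', 'snow'] (min_width=15, slack=3)
Line 6: ['guitar', 'orchestra'] (min_width=16, slack=2)
Line 7: ['wind', 'cold'] (min_width=9, slack=9)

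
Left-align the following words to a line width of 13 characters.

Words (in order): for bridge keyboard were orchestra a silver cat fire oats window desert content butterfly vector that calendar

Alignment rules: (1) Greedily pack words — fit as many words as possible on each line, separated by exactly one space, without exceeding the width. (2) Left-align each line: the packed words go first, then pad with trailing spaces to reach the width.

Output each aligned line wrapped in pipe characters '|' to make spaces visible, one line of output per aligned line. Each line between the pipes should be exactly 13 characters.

Answer: |for bridge   |
|keyboard were|
|orchestra a  |
|silver cat   |
|fire oats    |
|window desert|
|content      |
|butterfly    |
|vector that  |
|calendar     |

Derivation:
Line 1: ['for', 'bridge'] (min_width=10, slack=3)
Line 2: ['keyboard', 'were'] (min_width=13, slack=0)
Line 3: ['orchestra', 'a'] (min_width=11, slack=2)
Line 4: ['silver', 'cat'] (min_width=10, slack=3)
Line 5: ['fire', 'oats'] (min_width=9, slack=4)
Line 6: ['window', 'desert'] (min_width=13, slack=0)
Line 7: ['content'] (min_width=7, slack=6)
Line 8: ['butterfly'] (min_width=9, slack=4)
Line 9: ['vector', 'that'] (min_width=11, slack=2)
Line 10: ['calendar'] (min_width=8, slack=5)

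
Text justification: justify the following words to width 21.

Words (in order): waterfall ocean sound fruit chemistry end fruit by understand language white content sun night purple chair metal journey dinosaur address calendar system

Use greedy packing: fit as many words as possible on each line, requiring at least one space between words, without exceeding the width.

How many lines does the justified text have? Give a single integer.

Answer: 9

Derivation:
Line 1: ['waterfall', 'ocean', 'sound'] (min_width=21, slack=0)
Line 2: ['fruit', 'chemistry', 'end'] (min_width=19, slack=2)
Line 3: ['fruit', 'by', 'understand'] (min_width=19, slack=2)
Line 4: ['language', 'white'] (min_width=14, slack=7)
Line 5: ['content', 'sun', 'night'] (min_width=17, slack=4)
Line 6: ['purple', 'chair', 'metal'] (min_width=18, slack=3)
Line 7: ['journey', 'dinosaur'] (min_width=16, slack=5)
Line 8: ['address', 'calendar'] (min_width=16, slack=5)
Line 9: ['system'] (min_width=6, slack=15)
Total lines: 9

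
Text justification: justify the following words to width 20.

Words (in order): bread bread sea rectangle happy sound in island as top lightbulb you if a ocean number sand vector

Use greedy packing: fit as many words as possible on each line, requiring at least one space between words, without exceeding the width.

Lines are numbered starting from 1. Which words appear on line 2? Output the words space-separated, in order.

Line 1: ['bread', 'bread', 'sea'] (min_width=15, slack=5)
Line 2: ['rectangle', 'happy'] (min_width=15, slack=5)
Line 3: ['sound', 'in', 'island', 'as'] (min_width=18, slack=2)
Line 4: ['top', 'lightbulb', 'you', 'if'] (min_width=20, slack=0)
Line 5: ['a', 'ocean', 'number', 'sand'] (min_width=19, slack=1)
Line 6: ['vector'] (min_width=6, slack=14)

Answer: rectangle happy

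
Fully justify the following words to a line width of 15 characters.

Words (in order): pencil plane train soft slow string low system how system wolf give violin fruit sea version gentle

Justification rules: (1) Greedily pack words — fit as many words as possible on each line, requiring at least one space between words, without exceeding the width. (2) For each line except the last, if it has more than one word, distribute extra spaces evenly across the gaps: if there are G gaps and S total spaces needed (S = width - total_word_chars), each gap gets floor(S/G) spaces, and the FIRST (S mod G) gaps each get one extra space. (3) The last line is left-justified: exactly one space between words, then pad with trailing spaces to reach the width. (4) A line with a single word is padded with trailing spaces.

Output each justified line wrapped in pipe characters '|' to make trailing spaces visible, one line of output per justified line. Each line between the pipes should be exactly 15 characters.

Line 1: ['pencil', 'plane'] (min_width=12, slack=3)
Line 2: ['train', 'soft', 'slow'] (min_width=15, slack=0)
Line 3: ['string', 'low'] (min_width=10, slack=5)
Line 4: ['system', 'how'] (min_width=10, slack=5)
Line 5: ['system', 'wolf'] (min_width=11, slack=4)
Line 6: ['give', 'violin'] (min_width=11, slack=4)
Line 7: ['fruit', 'sea'] (min_width=9, slack=6)
Line 8: ['version', 'gentle'] (min_width=14, slack=1)

Answer: |pencil    plane|
|train soft slow|
|string      low|
|system      how|
|system     wolf|
|give     violin|
|fruit       sea|
|version gentle |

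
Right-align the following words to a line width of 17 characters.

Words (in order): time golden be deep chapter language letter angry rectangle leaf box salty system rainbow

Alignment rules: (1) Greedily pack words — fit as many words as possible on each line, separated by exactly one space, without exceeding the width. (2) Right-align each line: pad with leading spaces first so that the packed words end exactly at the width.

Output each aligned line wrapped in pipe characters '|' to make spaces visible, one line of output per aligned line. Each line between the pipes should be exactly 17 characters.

Line 1: ['time', 'golden', 'be'] (min_width=14, slack=3)
Line 2: ['deep', 'chapter'] (min_width=12, slack=5)
Line 3: ['language', 'letter'] (min_width=15, slack=2)
Line 4: ['angry', 'rectangle'] (min_width=15, slack=2)
Line 5: ['leaf', 'box', 'salty'] (min_width=14, slack=3)
Line 6: ['system', 'rainbow'] (min_width=14, slack=3)

Answer: |   time golden be|
|     deep chapter|
|  language letter|
|  angry rectangle|
|   leaf box salty|
|   system rainbow|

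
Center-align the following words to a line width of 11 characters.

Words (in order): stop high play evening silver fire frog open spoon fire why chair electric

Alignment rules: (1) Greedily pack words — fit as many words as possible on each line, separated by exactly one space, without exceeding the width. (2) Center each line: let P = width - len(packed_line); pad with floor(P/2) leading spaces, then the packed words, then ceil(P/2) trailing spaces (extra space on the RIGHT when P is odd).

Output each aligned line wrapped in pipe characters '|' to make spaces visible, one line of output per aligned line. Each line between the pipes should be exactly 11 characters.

Line 1: ['stop', 'high'] (min_width=9, slack=2)
Line 2: ['play'] (min_width=4, slack=7)
Line 3: ['evening'] (min_width=7, slack=4)
Line 4: ['silver', 'fire'] (min_width=11, slack=0)
Line 5: ['frog', 'open'] (min_width=9, slack=2)
Line 6: ['spoon', 'fire'] (min_width=10, slack=1)
Line 7: ['why', 'chair'] (min_width=9, slack=2)
Line 8: ['electric'] (min_width=8, slack=3)

Answer: | stop high |
|   play    |
|  evening  |
|silver fire|
| frog open |
|spoon fire |
| why chair |
| electric  |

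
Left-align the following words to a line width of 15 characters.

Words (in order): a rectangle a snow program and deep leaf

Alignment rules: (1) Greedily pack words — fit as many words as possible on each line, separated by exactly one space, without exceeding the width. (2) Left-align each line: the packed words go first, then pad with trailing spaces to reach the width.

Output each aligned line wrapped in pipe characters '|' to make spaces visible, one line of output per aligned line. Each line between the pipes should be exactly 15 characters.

Line 1: ['a', 'rectangle', 'a'] (min_width=13, slack=2)
Line 2: ['snow', 'program'] (min_width=12, slack=3)
Line 3: ['and', 'deep', 'leaf'] (min_width=13, slack=2)

Answer: |a rectangle a  |
|snow program   |
|and deep leaf  |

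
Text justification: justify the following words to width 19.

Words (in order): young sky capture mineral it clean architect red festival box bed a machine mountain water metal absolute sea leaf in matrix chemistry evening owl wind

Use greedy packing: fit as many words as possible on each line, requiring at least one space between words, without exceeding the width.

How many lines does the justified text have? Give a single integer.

Answer: 9

Derivation:
Line 1: ['young', 'sky', 'capture'] (min_width=17, slack=2)
Line 2: ['mineral', 'it', 'clean'] (min_width=16, slack=3)
Line 3: ['architect', 'red'] (min_width=13, slack=6)
Line 4: ['festival', 'box', 'bed', 'a'] (min_width=18, slack=1)
Line 5: ['machine', 'mountain'] (min_width=16, slack=3)
Line 6: ['water', 'metal'] (min_width=11, slack=8)
Line 7: ['absolute', 'sea', 'leaf'] (min_width=17, slack=2)
Line 8: ['in', 'matrix', 'chemistry'] (min_width=19, slack=0)
Line 9: ['evening', 'owl', 'wind'] (min_width=16, slack=3)
Total lines: 9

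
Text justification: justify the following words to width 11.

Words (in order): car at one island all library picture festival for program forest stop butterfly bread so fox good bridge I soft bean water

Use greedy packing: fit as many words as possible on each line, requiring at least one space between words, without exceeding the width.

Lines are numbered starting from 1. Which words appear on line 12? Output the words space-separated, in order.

Line 1: ['car', 'at', 'one'] (min_width=10, slack=1)
Line 2: ['island', 'all'] (min_width=10, slack=1)
Line 3: ['library'] (min_width=7, slack=4)
Line 4: ['picture'] (min_width=7, slack=4)
Line 5: ['festival'] (min_width=8, slack=3)
Line 6: ['for', 'program'] (min_width=11, slack=0)
Line 7: ['forest', 'stop'] (min_width=11, slack=0)
Line 8: ['butterfly'] (min_width=9, slack=2)
Line 9: ['bread', 'so'] (min_width=8, slack=3)
Line 10: ['fox', 'good'] (min_width=8, slack=3)
Line 11: ['bridge', 'I'] (min_width=8, slack=3)
Line 12: ['soft', 'bean'] (min_width=9, slack=2)
Line 13: ['water'] (min_width=5, slack=6)

Answer: soft bean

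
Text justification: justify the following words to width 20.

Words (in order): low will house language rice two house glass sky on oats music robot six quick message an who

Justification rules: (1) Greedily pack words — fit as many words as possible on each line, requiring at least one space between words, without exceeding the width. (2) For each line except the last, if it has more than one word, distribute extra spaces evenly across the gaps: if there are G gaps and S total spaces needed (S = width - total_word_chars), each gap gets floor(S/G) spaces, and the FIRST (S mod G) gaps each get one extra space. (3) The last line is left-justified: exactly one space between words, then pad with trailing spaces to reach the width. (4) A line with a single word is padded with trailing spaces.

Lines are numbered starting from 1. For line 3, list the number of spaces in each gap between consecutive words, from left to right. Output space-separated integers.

Answer: 2 2 1

Derivation:
Line 1: ['low', 'will', 'house'] (min_width=14, slack=6)
Line 2: ['language', 'rice', 'two'] (min_width=17, slack=3)
Line 3: ['house', 'glass', 'sky', 'on'] (min_width=18, slack=2)
Line 4: ['oats', 'music', 'robot', 'six'] (min_width=20, slack=0)
Line 5: ['quick', 'message', 'an', 'who'] (min_width=20, slack=0)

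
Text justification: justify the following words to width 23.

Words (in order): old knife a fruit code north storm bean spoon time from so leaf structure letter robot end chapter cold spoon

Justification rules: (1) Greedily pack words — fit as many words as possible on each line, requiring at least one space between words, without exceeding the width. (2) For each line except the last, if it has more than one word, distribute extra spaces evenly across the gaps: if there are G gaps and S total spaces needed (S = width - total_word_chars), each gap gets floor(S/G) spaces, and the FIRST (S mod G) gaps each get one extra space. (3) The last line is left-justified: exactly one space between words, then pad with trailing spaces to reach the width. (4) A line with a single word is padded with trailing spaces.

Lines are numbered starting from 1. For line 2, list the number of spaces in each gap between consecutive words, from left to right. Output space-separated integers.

Line 1: ['old', 'knife', 'a', 'fruit', 'code'] (min_width=22, slack=1)
Line 2: ['north', 'storm', 'bean', 'spoon'] (min_width=22, slack=1)
Line 3: ['time', 'from', 'so', 'leaf'] (min_width=17, slack=6)
Line 4: ['structure', 'letter', 'robot'] (min_width=22, slack=1)
Line 5: ['end', 'chapter', 'cold', 'spoon'] (min_width=22, slack=1)

Answer: 2 1 1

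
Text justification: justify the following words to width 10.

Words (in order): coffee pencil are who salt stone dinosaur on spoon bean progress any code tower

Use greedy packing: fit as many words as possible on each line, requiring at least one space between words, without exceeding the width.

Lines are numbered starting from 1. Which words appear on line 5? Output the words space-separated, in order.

Answer: dinosaur

Derivation:
Line 1: ['coffee'] (min_width=6, slack=4)
Line 2: ['pencil', 'are'] (min_width=10, slack=0)
Line 3: ['who', 'salt'] (min_width=8, slack=2)
Line 4: ['stone'] (min_width=5, slack=5)
Line 5: ['dinosaur'] (min_width=8, slack=2)
Line 6: ['on', 'spoon'] (min_width=8, slack=2)
Line 7: ['bean'] (min_width=4, slack=6)
Line 8: ['progress'] (min_width=8, slack=2)
Line 9: ['any', 'code'] (min_width=8, slack=2)
Line 10: ['tower'] (min_width=5, slack=5)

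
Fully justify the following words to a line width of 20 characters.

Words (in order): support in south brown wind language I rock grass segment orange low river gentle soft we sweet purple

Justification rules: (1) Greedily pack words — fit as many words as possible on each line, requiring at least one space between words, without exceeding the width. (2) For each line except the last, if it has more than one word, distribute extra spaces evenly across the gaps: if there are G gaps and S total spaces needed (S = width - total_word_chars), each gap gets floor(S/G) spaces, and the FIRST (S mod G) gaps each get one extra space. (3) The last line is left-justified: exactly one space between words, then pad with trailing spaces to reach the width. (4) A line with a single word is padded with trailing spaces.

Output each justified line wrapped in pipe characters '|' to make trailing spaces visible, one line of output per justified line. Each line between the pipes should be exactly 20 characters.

Answer: |support   in   south|
|brown  wind language|
|I rock grass segment|
|orange   low   river|
|gentle soft we sweet|
|purple              |

Derivation:
Line 1: ['support', 'in', 'south'] (min_width=16, slack=4)
Line 2: ['brown', 'wind', 'language'] (min_width=19, slack=1)
Line 3: ['I', 'rock', 'grass', 'segment'] (min_width=20, slack=0)
Line 4: ['orange', 'low', 'river'] (min_width=16, slack=4)
Line 5: ['gentle', 'soft', 'we', 'sweet'] (min_width=20, slack=0)
Line 6: ['purple'] (min_width=6, slack=14)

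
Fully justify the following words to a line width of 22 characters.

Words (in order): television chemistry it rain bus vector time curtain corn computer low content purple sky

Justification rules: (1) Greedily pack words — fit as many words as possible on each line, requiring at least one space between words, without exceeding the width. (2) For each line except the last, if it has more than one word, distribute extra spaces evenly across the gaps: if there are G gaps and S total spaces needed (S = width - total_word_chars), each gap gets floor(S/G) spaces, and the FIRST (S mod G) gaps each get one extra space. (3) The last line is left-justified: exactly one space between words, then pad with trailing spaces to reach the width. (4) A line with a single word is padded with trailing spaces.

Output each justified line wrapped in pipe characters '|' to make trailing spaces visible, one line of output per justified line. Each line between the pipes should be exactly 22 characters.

Line 1: ['television', 'chemistry'] (min_width=20, slack=2)
Line 2: ['it', 'rain', 'bus', 'vector'] (min_width=18, slack=4)
Line 3: ['time', 'curtain', 'corn'] (min_width=17, slack=5)
Line 4: ['computer', 'low', 'content'] (min_width=20, slack=2)
Line 5: ['purple', 'sky'] (min_width=10, slack=12)

Answer: |television   chemistry|
|it   rain  bus  vector|
|time    curtain   corn|
|computer  low  content|
|purple sky            |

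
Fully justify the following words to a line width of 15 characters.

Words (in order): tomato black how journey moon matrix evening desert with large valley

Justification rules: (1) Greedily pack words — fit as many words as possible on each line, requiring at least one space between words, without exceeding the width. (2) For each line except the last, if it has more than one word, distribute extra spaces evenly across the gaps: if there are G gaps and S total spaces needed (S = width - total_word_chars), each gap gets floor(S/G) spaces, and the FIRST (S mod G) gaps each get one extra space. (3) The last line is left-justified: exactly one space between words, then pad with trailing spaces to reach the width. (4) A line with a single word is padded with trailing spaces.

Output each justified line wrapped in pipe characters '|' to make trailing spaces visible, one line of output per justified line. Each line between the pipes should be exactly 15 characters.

Answer: |tomato    black|
|how     journey|
|moon     matrix|
|evening  desert|
|with      large|
|valley         |

Derivation:
Line 1: ['tomato', 'black'] (min_width=12, slack=3)
Line 2: ['how', 'journey'] (min_width=11, slack=4)
Line 3: ['moon', 'matrix'] (min_width=11, slack=4)
Line 4: ['evening', 'desert'] (min_width=14, slack=1)
Line 5: ['with', 'large'] (min_width=10, slack=5)
Line 6: ['valley'] (min_width=6, slack=9)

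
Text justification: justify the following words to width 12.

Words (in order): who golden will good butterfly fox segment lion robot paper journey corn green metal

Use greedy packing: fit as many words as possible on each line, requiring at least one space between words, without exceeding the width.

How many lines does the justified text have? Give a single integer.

Line 1: ['who', 'golden'] (min_width=10, slack=2)
Line 2: ['will', 'good'] (min_width=9, slack=3)
Line 3: ['butterfly'] (min_width=9, slack=3)
Line 4: ['fox', 'segment'] (min_width=11, slack=1)
Line 5: ['lion', 'robot'] (min_width=10, slack=2)
Line 6: ['paper'] (min_width=5, slack=7)
Line 7: ['journey', 'corn'] (min_width=12, slack=0)
Line 8: ['green', 'metal'] (min_width=11, slack=1)
Total lines: 8

Answer: 8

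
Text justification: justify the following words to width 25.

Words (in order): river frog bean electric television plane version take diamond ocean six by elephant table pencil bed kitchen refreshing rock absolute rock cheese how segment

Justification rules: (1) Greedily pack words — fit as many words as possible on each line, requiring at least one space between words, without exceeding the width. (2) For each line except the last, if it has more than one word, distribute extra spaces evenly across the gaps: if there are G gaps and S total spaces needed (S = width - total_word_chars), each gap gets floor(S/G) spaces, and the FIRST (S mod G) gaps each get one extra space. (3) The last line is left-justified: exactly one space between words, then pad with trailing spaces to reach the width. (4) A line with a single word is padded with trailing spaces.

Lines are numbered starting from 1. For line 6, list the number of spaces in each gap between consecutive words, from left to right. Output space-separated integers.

Line 1: ['river', 'frog', 'bean', 'electric'] (min_width=24, slack=1)
Line 2: ['television', 'plane', 'version'] (min_width=24, slack=1)
Line 3: ['take', 'diamond', 'ocean', 'six', 'by'] (min_width=25, slack=0)
Line 4: ['elephant', 'table', 'pencil', 'bed'] (min_width=25, slack=0)
Line 5: ['kitchen', 'refreshing', 'rock'] (min_width=23, slack=2)
Line 6: ['absolute', 'rock', 'cheese', 'how'] (min_width=24, slack=1)
Line 7: ['segment'] (min_width=7, slack=18)

Answer: 2 1 1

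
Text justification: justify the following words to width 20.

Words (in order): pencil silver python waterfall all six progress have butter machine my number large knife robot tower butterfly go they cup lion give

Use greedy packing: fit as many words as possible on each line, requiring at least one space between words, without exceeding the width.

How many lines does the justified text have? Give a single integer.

Answer: 7

Derivation:
Line 1: ['pencil', 'silver', 'python'] (min_width=20, slack=0)
Line 2: ['waterfall', 'all', 'six'] (min_width=17, slack=3)
Line 3: ['progress', 'have', 'butter'] (min_width=20, slack=0)
Line 4: ['machine', 'my', 'number'] (min_width=17, slack=3)
Line 5: ['large', 'knife', 'robot'] (min_width=17, slack=3)
Line 6: ['tower', 'butterfly', 'go'] (min_width=18, slack=2)
Line 7: ['they', 'cup', 'lion', 'give'] (min_width=18, slack=2)
Total lines: 7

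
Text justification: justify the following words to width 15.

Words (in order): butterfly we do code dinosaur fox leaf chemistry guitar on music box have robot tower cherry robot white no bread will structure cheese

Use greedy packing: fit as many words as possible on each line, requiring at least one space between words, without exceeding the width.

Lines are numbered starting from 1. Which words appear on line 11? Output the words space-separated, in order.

Answer: cheese

Derivation:
Line 1: ['butterfly', 'we', 'do'] (min_width=15, slack=0)
Line 2: ['code', 'dinosaur'] (min_width=13, slack=2)
Line 3: ['fox', 'leaf'] (min_width=8, slack=7)
Line 4: ['chemistry'] (min_width=9, slack=6)
Line 5: ['guitar', 'on', 'music'] (min_width=15, slack=0)
Line 6: ['box', 'have', 'robot'] (min_width=14, slack=1)
Line 7: ['tower', 'cherry'] (min_width=12, slack=3)
Line 8: ['robot', 'white', 'no'] (min_width=14, slack=1)
Line 9: ['bread', 'will'] (min_width=10, slack=5)
Line 10: ['structure'] (min_width=9, slack=6)
Line 11: ['cheese'] (min_width=6, slack=9)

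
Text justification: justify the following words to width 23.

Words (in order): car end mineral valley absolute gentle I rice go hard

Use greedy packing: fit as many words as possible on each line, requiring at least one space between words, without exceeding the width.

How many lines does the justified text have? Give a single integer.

Answer: 3

Derivation:
Line 1: ['car', 'end', 'mineral', 'valley'] (min_width=22, slack=1)
Line 2: ['absolute', 'gentle', 'I', 'rice'] (min_width=22, slack=1)
Line 3: ['go', 'hard'] (min_width=7, slack=16)
Total lines: 3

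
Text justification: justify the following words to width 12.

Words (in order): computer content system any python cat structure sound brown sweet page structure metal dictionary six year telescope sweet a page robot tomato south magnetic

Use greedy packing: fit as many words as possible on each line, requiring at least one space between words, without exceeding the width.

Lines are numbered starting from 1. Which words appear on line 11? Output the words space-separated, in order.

Answer: six year

Derivation:
Line 1: ['computer'] (min_width=8, slack=4)
Line 2: ['content'] (min_width=7, slack=5)
Line 3: ['system', 'any'] (min_width=10, slack=2)
Line 4: ['python', 'cat'] (min_width=10, slack=2)
Line 5: ['structure'] (min_width=9, slack=3)
Line 6: ['sound', 'brown'] (min_width=11, slack=1)
Line 7: ['sweet', 'page'] (min_width=10, slack=2)
Line 8: ['structure'] (min_width=9, slack=3)
Line 9: ['metal'] (min_width=5, slack=7)
Line 10: ['dictionary'] (min_width=10, slack=2)
Line 11: ['six', 'year'] (min_width=8, slack=4)
Line 12: ['telescope'] (min_width=9, slack=3)
Line 13: ['sweet', 'a', 'page'] (min_width=12, slack=0)
Line 14: ['robot', 'tomato'] (min_width=12, slack=0)
Line 15: ['south'] (min_width=5, slack=7)
Line 16: ['magnetic'] (min_width=8, slack=4)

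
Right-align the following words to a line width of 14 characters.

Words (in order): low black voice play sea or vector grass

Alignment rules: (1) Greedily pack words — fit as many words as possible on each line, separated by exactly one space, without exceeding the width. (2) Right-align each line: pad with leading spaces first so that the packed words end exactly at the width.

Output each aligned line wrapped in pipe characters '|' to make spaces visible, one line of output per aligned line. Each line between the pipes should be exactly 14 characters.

Answer: |     low black|
|voice play sea|
|     or vector|
|         grass|

Derivation:
Line 1: ['low', 'black'] (min_width=9, slack=5)
Line 2: ['voice', 'play', 'sea'] (min_width=14, slack=0)
Line 3: ['or', 'vector'] (min_width=9, slack=5)
Line 4: ['grass'] (min_width=5, slack=9)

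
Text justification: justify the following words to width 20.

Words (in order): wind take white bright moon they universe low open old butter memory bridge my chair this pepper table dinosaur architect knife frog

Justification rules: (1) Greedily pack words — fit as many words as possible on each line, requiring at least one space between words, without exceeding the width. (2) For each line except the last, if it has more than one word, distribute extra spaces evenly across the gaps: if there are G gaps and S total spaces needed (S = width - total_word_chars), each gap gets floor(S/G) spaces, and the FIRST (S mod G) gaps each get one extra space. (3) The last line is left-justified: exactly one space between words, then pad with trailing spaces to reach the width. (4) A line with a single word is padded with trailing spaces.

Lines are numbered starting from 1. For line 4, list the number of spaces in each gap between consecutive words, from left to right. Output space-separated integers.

Line 1: ['wind', 'take', 'white'] (min_width=15, slack=5)
Line 2: ['bright', 'moon', 'they'] (min_width=16, slack=4)
Line 3: ['universe', 'low', 'open'] (min_width=17, slack=3)
Line 4: ['old', 'butter', 'memory'] (min_width=17, slack=3)
Line 5: ['bridge', 'my', 'chair', 'this'] (min_width=20, slack=0)
Line 6: ['pepper', 'table'] (min_width=12, slack=8)
Line 7: ['dinosaur', 'architect'] (min_width=18, slack=2)
Line 8: ['knife', 'frog'] (min_width=10, slack=10)

Answer: 3 2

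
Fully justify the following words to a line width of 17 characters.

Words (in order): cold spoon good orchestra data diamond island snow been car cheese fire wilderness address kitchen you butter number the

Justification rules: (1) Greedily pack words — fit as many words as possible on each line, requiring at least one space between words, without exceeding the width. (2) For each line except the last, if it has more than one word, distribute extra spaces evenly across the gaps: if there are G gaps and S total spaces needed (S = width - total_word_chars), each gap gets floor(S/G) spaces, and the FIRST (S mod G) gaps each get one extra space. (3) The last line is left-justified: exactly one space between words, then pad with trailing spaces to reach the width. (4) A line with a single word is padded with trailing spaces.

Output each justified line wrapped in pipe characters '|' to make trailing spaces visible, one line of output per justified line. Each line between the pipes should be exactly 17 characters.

Answer: |cold  spoon  good|
|orchestra    data|
|diamond    island|
|snow   been   car|
|cheese       fire|
|wilderness       |
|address   kitchen|
|you butter number|
|the              |

Derivation:
Line 1: ['cold', 'spoon', 'good'] (min_width=15, slack=2)
Line 2: ['orchestra', 'data'] (min_width=14, slack=3)
Line 3: ['diamond', 'island'] (min_width=14, slack=3)
Line 4: ['snow', 'been', 'car'] (min_width=13, slack=4)
Line 5: ['cheese', 'fire'] (min_width=11, slack=6)
Line 6: ['wilderness'] (min_width=10, slack=7)
Line 7: ['address', 'kitchen'] (min_width=15, slack=2)
Line 8: ['you', 'butter', 'number'] (min_width=17, slack=0)
Line 9: ['the'] (min_width=3, slack=14)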